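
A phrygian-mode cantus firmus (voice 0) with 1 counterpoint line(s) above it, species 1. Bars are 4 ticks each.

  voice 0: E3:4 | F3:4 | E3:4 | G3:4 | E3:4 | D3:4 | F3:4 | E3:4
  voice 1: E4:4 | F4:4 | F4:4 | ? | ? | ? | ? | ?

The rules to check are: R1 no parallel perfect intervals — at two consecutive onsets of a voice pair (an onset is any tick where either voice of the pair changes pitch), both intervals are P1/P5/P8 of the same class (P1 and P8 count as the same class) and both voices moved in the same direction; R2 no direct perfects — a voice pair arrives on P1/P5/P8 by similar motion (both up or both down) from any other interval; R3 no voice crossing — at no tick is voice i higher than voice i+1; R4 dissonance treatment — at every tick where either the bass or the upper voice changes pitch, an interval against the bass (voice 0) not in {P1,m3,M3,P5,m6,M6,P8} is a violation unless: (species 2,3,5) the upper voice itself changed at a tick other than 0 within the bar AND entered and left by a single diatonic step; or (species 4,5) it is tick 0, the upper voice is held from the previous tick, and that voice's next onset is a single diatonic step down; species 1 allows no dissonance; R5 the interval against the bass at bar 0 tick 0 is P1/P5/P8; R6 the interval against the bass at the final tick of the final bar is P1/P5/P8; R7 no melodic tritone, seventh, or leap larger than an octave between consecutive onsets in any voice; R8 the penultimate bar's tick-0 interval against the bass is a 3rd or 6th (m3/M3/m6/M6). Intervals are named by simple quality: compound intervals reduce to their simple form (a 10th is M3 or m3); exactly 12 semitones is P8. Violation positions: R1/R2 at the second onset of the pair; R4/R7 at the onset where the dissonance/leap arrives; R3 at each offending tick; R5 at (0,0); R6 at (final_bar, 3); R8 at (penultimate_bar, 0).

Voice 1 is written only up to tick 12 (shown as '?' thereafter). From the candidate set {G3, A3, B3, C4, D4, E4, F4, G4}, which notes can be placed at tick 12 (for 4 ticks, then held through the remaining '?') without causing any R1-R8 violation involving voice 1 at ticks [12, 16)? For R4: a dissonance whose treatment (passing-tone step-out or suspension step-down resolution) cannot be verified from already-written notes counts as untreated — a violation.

G3: violates R7
A3: violates R4
B3: violates R7
C4: violates R4
D4: legal
E4: legal
F4: violates R4
G4: violates R2

{D4, E4}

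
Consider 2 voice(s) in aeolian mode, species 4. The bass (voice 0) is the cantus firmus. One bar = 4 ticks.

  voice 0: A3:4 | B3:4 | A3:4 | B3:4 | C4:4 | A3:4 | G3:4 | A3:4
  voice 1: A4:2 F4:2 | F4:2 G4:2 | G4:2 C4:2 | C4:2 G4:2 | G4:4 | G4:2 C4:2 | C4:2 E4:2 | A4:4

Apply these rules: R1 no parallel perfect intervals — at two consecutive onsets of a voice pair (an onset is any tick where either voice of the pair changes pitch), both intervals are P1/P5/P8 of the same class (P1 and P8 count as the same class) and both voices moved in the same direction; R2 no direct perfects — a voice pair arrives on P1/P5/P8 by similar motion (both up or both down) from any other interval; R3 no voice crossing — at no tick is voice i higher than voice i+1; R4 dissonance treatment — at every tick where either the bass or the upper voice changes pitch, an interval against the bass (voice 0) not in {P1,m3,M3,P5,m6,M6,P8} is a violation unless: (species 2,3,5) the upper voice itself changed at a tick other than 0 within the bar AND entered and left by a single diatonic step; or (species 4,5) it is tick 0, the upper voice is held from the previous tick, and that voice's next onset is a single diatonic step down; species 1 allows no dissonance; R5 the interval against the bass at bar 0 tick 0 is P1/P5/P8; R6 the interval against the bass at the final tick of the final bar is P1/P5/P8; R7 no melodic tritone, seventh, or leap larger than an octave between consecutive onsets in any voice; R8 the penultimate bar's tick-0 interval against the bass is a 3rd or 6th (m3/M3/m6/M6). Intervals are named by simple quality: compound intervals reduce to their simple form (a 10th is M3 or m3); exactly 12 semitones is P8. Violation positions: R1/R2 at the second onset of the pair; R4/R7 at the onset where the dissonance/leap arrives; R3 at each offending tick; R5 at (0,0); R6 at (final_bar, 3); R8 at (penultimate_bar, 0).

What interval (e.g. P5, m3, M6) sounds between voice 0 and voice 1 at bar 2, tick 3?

voice 0=A3 voice 1=C4 -> m3

m3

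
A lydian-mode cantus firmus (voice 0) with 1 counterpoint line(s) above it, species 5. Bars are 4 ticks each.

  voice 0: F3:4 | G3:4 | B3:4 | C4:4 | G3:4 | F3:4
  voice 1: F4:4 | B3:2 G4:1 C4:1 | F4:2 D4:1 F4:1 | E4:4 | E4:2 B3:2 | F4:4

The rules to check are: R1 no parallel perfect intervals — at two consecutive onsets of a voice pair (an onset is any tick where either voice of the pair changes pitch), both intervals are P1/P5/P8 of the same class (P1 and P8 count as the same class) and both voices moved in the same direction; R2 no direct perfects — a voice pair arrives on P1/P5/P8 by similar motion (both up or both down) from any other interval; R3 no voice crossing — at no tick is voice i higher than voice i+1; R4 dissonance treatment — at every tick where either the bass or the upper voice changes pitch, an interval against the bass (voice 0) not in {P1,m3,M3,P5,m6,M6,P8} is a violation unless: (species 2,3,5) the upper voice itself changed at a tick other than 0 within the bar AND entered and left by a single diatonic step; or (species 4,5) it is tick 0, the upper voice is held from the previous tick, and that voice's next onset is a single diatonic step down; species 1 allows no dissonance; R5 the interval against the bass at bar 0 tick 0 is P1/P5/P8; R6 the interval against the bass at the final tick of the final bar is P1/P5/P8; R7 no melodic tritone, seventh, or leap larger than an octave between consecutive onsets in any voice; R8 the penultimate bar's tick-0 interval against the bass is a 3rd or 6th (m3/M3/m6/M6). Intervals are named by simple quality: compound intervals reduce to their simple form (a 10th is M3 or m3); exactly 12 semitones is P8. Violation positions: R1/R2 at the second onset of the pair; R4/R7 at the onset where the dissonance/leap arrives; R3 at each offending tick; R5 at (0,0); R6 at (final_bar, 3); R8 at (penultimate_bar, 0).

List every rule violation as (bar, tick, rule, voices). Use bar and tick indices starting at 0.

bar 0: v0=F3 v1=F4 downbeat P8
bar 1: v0=G3 v1=B3 downbeat M3
bar 2: v0=B3 v1=F4 downbeat TT
bar 3: v0=C4 v1=E4 downbeat M3
bar 4: v0=G3 v1=E4 downbeat M6
bar 5: v0=F3 v1=F4 downbeat P8
  -> R7 @ bar 1 tick 0 v(1,): F4->B3 leap 6st
  -> R4 @ bar 1 tick 3 v(0, 1): G3/C4 P4 untreated
  -> R4 @ bar 2 tick 0 v(0, 1): B3/F4 TT untreated
  -> R4 @ bar 2 tick 3 v(0, 1): B3/F4 TT untreated
  -> R7 @ bar 5 tick 0 v(1,): B3->F4 leap 6st

(1, 0, R7, (1,))
(1, 3, R4, (0, 1))
(2, 0, R4, (0, 1))
(2, 3, R4, (0, 1))
(5, 0, R7, (1,))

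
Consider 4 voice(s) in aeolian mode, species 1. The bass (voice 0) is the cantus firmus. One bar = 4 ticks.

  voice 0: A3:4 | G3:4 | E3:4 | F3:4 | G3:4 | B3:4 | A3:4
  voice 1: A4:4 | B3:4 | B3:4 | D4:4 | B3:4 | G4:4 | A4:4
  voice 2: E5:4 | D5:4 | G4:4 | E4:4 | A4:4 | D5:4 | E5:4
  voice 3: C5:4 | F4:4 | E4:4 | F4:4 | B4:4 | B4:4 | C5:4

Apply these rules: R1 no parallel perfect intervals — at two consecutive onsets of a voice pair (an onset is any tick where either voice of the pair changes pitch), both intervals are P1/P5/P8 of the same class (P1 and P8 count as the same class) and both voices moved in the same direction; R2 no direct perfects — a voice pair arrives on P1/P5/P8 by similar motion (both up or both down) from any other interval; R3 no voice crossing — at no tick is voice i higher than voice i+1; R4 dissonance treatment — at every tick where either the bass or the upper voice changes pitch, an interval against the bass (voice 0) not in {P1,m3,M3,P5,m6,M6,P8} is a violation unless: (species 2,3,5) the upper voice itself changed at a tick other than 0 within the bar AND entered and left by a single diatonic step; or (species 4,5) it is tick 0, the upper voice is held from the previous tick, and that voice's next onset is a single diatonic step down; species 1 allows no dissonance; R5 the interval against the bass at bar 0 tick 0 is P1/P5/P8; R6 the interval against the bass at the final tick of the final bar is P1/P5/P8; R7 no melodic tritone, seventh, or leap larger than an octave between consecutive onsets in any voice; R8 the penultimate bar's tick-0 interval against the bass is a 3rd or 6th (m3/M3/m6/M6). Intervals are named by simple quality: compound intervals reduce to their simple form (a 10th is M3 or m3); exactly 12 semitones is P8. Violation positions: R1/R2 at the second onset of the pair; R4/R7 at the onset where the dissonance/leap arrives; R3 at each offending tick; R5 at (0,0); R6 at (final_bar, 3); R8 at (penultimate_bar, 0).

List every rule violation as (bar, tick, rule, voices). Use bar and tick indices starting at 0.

bar 0: v0=A3 v1=A4 v2=E5 v3=C5 downbeat m3
bar 1: v0=G3 v1=B3 v2=D5 v3=F4 downbeat m7
bar 2: v0=E3 v1=B3 v2=G4 v3=E4 downbeat P8
bar 3: v0=F3 v1=D4 v2=E4 v3=F4 downbeat P8
bar 4: v0=G3 v1=B3 v2=A4 v3=B4 downbeat M3
bar 5: v0=B3 v1=G4 v2=D5 v3=B4 downbeat P8
bar 6: v0=A3 v1=A4 v2=E5 v3=C5 downbeat m3
  -> R3 @ bar 0 tick 0 v(2, 3): E5 above C5
  -> R5 @ bar 0 tick 0 v(0, 3): opens on m3
  -> R3 @ bar 0 tick 1 v(2, 3): E5 above C5
  -> R3 @ bar 0 tick 2 v(2, 3): E5 above C5
  -> R3 @ bar 0 tick 3 v(2, 3): E5 above C5
  -> R1 @ bar 1 tick 0 v(0, 2): A3/E5 P5 -> G3/D5 P5 similar
  -> R3 @ bar 1 tick 0 v(2, 3): D5 above F4
  -> R4 @ bar 1 tick 0 v(0, 3): G3/F4 m7 untreated
  -> R7 @ bar 1 tick 0 v(1,): A4->B3 leap 10st
  -> R3 @ bar 1 tick 1 v(2, 3): D5 above F4
  -> R3 @ bar 1 tick 2 v(2, 3): D5 above F4
  -> R3 @ bar 1 tick 3 v(2, 3): D5 above F4
  -> R2 @ bar 2 tick 0 v(0, 3): G3/F4 m7 -> E3/E4 P8 similar
  -> R3 @ bar 2 tick 0 v(2, 3): G4 above E4
  -> R3 @ bar 2 tick 1 v(2, 3): G4 above E4
  -> R3 @ bar 2 tick 2 v(2, 3): G4 above E4
  -> R3 @ bar 2 tick 3 v(2, 3): G4 above E4
  -> R1 @ bar 3 tick 0 v(0, 3): E3/E4 P8 -> F3/F4 P8 similar
  -> R4 @ bar 3 tick 0 v(0, 2): F3/E4 M7 untreated
  -> R4 @ bar 4 tick 0 v(0, 2): G3/A4 M2 untreated
  -> R7 @ bar 4 tick 0 v(3,): F4->B4 leap 6st
  -> R2 @ bar 5 tick 0 v(1, 2): B3/A4 m7 -> G4/D5 P5 similar
  -> R3 @ bar 5 tick 0 v(2, 3): D5 above B4
  -> R8 @ bar 5 tick 0 v(0, 3): penult P8 not 3rd/6th
  -> R3 @ bar 5 tick 1 v(2, 3): D5 above B4
  -> R3 @ bar 5 tick 2 v(2, 3): D5 above B4
  -> R3 @ bar 5 tick 3 v(2, 3): D5 above B4
  -> R1 @ bar 6 tick 0 v(1, 2): G4/D5 P5 -> A4/E5 P5 similar
  -> R3 @ bar 6 tick 0 v(2, 3): E5 above C5
  -> R3 @ bar 6 tick 1 v(2, 3): E5 above C5
  -> R3 @ bar 6 tick 2 v(2, 3): E5 above C5
  -> R3 @ bar 6 tick 3 v(2, 3): E5 above C5
  -> R6 @ bar 6 tick 3 v(0, 3): closes on m3

(0, 0, R3, (2, 3))
(0, 0, R5, (0, 3))
(0, 1, R3, (2, 3))
(0, 2, R3, (2, 3))
(0, 3, R3, (2, 3))
(1, 0, R1, (0, 2))
(1, 0, R3, (2, 3))
(1, 0, R4, (0, 3))
(1, 0, R7, (1,))
(1, 1, R3, (2, 3))
(1, 2, R3, (2, 3))
(1, 3, R3, (2, 3))
(2, 0, R2, (0, 3))
(2, 0, R3, (2, 3))
(2, 1, R3, (2, 3))
(2, 2, R3, (2, 3))
(2, 3, R3, (2, 3))
(3, 0, R1, (0, 3))
(3, 0, R4, (0, 2))
(4, 0, R4, (0, 2))
(4, 0, R7, (3,))
(5, 0, R2, (1, 2))
(5, 0, R3, (2, 3))
(5, 0, R8, (0, 3))
(5, 1, R3, (2, 3))
(5, 2, R3, (2, 3))
(5, 3, R3, (2, 3))
(6, 0, R1, (1, 2))
(6, 0, R3, (2, 3))
(6, 1, R3, (2, 3))
(6, 2, R3, (2, 3))
(6, 3, R3, (2, 3))
(6, 3, R6, (0, 3))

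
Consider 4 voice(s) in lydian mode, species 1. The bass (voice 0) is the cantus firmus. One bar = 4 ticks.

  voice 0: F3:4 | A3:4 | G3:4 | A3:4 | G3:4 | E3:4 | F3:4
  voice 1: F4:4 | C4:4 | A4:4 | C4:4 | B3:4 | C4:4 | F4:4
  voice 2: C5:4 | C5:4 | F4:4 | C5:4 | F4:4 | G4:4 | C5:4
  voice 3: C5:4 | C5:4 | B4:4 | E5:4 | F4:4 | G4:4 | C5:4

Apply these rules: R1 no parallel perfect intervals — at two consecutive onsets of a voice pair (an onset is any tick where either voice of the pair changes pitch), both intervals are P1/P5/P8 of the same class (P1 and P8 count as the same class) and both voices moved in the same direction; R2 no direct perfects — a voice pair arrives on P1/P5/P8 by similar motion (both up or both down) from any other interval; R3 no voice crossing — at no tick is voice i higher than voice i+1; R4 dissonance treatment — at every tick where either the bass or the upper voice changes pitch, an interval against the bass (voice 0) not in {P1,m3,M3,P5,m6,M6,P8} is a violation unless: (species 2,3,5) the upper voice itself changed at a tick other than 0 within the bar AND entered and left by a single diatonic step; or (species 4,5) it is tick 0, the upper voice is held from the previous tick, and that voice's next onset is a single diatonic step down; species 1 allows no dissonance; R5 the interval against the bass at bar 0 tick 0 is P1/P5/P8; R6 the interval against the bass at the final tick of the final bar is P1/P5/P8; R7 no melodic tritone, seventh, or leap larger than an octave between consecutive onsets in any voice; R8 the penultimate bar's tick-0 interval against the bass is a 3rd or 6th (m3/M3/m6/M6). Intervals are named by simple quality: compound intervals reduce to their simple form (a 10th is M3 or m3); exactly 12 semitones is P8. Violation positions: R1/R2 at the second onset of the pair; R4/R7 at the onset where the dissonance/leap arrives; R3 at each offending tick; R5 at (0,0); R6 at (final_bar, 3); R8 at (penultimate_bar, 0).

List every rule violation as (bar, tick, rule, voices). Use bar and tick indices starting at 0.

(2, 0, R3, (1, 2))
(2, 0, R4, (0, 1))
(2, 0, R4, (0, 2))
(2, 1, R3, (1, 2))
(2, 2, R3, (1, 2))
(2, 3, R3, (1, 2))
(3, 0, R2, (0, 3))
(4, 0, R2, (2, 3))
(4, 0, R4, (0, 2))
(4, 0, R4, (0, 3))
(4, 0, R7, (3,))
(5, 0, R1, (2, 3))
(5, 0, R2, (1, 2))
(5, 0, R2, (1, 3))
(6, 0, R1, (1, 2))
(6, 0, R1, (1, 3))
(6, 0, R1, (2, 3))
(6, 0, R2, (0, 1))
(6, 0, R2, (0, 2))
(6, 0, R2, (0, 3))

bar 0: v0=F3 v1=F4 v2=C5 v3=C5 downbeat P5
bar 1: v0=A3 v1=C4 v2=C5 v3=C5 downbeat m3
bar 2: v0=G3 v1=A4 v2=F4 v3=B4 downbeat M3
bar 3: v0=A3 v1=C4 v2=C5 v3=E5 downbeat P5
bar 4: v0=G3 v1=B3 v2=F4 v3=F4 downbeat m7
bar 5: v0=E3 v1=C4 v2=G4 v3=G4 downbeat m3
bar 6: v0=F3 v1=F4 v2=C5 v3=C5 downbeat P5
  -> R3 @ bar 2 tick 0 v(1, 2): A4 above F4
  -> R4 @ bar 2 tick 0 v(0, 1): G3/A4 M2 untreated
  -> R4 @ bar 2 tick 0 v(0, 2): G3/F4 m7 untreated
  -> R3 @ bar 2 tick 1 v(1, 2): A4 above F4
  -> R3 @ bar 2 tick 2 v(1, 2): A4 above F4
  -> R3 @ bar 2 tick 3 v(1, 2): A4 above F4
  -> R2 @ bar 3 tick 0 v(0, 3): G3/B4 M3 -> A3/E5 P5 similar
  -> R2 @ bar 4 tick 0 v(2, 3): C5/E5 M3 -> F4/F4 P1 similar
  -> R4 @ bar 4 tick 0 v(0, 2): G3/F4 m7 untreated
  -> R4 @ bar 4 tick 0 v(0, 3): G3/F4 m7 untreated
  -> R7 @ bar 4 tick 0 v(3,): E5->F4 leap 11st
  -> R1 @ bar 5 tick 0 v(2, 3): F4/F4 P1 -> G4/G4 P1 similar
  -> R2 @ bar 5 tick 0 v(1, 2): B3/F4 TT -> C4/G4 P5 similar
  -> R2 @ bar 5 tick 0 v(1, 3): B3/F4 TT -> C4/G4 P5 similar
  -> R1 @ bar 6 tick 0 v(1, 2): C4/G4 P5 -> F4/C5 P5 similar
  -> R1 @ bar 6 tick 0 v(1, 3): C4/G4 P5 -> F4/C5 P5 similar
  -> R1 @ bar 6 tick 0 v(2, 3): G4/G4 P1 -> C5/C5 P1 similar
  -> R2 @ bar 6 tick 0 v(0, 1): E3/C4 m6 -> F3/F4 P8 similar
  -> R2 @ bar 6 tick 0 v(0, 2): E3/G4 m3 -> F3/C5 P5 similar
  -> R2 @ bar 6 tick 0 v(0, 3): E3/G4 m3 -> F3/C5 P5 similar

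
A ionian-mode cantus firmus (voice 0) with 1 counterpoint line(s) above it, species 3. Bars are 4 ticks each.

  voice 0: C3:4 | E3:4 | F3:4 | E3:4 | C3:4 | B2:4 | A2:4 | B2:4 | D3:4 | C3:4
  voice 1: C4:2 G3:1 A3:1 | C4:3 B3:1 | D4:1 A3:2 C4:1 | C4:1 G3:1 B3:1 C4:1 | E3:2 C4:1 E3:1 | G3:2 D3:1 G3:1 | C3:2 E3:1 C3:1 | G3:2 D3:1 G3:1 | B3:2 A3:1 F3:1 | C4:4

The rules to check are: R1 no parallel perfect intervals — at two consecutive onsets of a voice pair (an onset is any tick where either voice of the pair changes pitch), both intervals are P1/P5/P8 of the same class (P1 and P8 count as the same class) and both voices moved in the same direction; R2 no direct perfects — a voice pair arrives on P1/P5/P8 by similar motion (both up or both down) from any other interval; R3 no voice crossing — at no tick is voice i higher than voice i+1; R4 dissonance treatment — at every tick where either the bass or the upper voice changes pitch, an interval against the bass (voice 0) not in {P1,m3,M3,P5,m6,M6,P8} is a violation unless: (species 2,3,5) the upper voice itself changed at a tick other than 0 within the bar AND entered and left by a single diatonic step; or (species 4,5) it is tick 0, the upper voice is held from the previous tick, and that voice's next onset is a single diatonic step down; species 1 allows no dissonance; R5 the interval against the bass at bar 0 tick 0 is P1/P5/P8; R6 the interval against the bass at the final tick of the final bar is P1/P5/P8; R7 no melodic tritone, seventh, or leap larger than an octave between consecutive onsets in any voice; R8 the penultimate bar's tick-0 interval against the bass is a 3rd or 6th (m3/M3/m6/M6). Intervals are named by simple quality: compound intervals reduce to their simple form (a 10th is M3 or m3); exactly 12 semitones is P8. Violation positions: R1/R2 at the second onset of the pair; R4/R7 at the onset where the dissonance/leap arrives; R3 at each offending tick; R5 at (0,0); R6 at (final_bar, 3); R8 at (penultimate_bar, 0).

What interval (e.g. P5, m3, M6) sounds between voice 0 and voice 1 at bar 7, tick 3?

voice 0=B2 voice 1=G3 -> m6

m6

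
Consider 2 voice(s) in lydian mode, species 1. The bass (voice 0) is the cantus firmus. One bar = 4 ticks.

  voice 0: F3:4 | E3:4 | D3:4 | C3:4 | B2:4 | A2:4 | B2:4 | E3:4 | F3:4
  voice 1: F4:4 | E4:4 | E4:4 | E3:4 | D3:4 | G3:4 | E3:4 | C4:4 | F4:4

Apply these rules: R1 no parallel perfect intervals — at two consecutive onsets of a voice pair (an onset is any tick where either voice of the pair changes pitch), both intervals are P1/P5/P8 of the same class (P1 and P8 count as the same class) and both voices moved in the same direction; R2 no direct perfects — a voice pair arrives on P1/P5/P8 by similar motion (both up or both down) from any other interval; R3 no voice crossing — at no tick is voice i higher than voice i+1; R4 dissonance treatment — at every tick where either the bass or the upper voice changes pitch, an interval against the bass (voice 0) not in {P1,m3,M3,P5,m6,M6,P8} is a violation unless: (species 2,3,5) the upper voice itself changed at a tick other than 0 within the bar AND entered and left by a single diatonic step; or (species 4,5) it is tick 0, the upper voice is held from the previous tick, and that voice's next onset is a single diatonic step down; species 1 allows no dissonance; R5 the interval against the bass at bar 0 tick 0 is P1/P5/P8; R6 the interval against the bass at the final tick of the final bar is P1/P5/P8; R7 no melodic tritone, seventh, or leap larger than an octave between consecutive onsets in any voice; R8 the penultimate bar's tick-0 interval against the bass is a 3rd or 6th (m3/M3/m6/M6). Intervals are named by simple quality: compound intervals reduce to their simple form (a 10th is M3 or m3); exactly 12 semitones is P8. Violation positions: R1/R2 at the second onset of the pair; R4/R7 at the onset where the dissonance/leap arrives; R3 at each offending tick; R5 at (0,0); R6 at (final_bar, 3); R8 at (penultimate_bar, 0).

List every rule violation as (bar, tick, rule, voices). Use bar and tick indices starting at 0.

bar 0: v0=F3 v1=F4 downbeat P8
bar 1: v0=E3 v1=E4 downbeat P8
bar 2: v0=D3 v1=E4 downbeat M2
bar 3: v0=C3 v1=E3 downbeat M3
bar 4: v0=B2 v1=D3 downbeat m3
bar 5: v0=A2 v1=G3 downbeat m7
bar 6: v0=B2 v1=E3 downbeat P4
bar 7: v0=E3 v1=C4 downbeat m6
bar 8: v0=F3 v1=F4 downbeat P8
  -> R1 @ bar 1 tick 0 v(0, 1): F3/F4 P8 -> E3/E4 P8 similar
  -> R4 @ bar 2 tick 0 v(0, 1): D3/E4 M2 untreated
  -> R4 @ bar 5 tick 0 v(0, 1): A2/G3 m7 untreated
  -> R4 @ bar 6 tick 0 v(0, 1): B2/E3 P4 untreated
  -> R2 @ bar 8 tick 0 v(0, 1): E3/C4 m6 -> F3/F4 P8 similar

(1, 0, R1, (0, 1))
(2, 0, R4, (0, 1))
(5, 0, R4, (0, 1))
(6, 0, R4, (0, 1))
(8, 0, R2, (0, 1))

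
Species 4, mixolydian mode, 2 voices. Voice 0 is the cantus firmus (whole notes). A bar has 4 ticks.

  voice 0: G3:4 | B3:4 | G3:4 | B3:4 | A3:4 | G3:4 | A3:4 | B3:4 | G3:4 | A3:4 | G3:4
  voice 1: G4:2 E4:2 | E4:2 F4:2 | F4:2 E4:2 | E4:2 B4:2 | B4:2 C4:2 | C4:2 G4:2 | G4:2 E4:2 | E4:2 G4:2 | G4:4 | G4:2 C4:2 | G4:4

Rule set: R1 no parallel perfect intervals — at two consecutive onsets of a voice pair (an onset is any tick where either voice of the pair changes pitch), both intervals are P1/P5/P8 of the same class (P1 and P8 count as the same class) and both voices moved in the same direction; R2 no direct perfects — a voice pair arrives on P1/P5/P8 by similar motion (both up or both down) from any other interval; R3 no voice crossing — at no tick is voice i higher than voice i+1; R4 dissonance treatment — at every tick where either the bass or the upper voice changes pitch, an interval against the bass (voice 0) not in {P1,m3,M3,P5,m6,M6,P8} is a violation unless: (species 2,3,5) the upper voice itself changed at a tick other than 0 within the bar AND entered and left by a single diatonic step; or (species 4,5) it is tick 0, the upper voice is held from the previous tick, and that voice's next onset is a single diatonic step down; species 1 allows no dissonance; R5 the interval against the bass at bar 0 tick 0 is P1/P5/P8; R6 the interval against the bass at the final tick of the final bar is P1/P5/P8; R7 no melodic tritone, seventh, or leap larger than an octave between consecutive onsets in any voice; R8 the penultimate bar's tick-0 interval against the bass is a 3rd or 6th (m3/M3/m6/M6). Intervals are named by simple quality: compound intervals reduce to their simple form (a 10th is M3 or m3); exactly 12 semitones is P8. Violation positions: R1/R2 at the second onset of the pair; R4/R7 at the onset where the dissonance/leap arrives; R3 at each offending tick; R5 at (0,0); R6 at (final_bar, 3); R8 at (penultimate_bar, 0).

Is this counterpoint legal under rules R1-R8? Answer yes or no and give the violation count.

bar 0: v0=G3 v1=G4 (P8)
bar 1: v0=B3 v1=E4 (P4)
bar 2: v0=G3 v1=F4 (m7)
bar 3: v0=B3 v1=E4 (P4)
bar 4: v0=A3 v1=B4 (M2)
bar 5: v0=G3 v1=C4 (P4)
bar 6: v0=A3 v1=G4 (m7)
bar 7: v0=B3 v1=E4 (P4)
bar 8: v0=G3 v1=G4 (P8)
bar 9: v0=A3 v1=G4 (m7)
bar 10: v0=G3 v1=G4 (P8)
  R4 @ bar1.0: B3/E4 P4 untreated
  R4 @ bar1.2: B3/F4 TT untreated
  R4 @ bar3.0: B3/E4 P4 untreated
  R4 @ bar4.0: A3/B4 M2 untreated
  R7 @ bar4.2: B4->C4 leap 11st
  R4 @ bar5.0: G3/C4 P4 untreated
  R4 @ bar6.0: A3/G4 m7 untreated
  R4 @ bar7.0: B3/E4 P4 untreated
  R4 @ bar9.0: A3/G4 m7 untreated
  R8 @ bar9.0: penult m7 not 3rd/6th

No (10 violations)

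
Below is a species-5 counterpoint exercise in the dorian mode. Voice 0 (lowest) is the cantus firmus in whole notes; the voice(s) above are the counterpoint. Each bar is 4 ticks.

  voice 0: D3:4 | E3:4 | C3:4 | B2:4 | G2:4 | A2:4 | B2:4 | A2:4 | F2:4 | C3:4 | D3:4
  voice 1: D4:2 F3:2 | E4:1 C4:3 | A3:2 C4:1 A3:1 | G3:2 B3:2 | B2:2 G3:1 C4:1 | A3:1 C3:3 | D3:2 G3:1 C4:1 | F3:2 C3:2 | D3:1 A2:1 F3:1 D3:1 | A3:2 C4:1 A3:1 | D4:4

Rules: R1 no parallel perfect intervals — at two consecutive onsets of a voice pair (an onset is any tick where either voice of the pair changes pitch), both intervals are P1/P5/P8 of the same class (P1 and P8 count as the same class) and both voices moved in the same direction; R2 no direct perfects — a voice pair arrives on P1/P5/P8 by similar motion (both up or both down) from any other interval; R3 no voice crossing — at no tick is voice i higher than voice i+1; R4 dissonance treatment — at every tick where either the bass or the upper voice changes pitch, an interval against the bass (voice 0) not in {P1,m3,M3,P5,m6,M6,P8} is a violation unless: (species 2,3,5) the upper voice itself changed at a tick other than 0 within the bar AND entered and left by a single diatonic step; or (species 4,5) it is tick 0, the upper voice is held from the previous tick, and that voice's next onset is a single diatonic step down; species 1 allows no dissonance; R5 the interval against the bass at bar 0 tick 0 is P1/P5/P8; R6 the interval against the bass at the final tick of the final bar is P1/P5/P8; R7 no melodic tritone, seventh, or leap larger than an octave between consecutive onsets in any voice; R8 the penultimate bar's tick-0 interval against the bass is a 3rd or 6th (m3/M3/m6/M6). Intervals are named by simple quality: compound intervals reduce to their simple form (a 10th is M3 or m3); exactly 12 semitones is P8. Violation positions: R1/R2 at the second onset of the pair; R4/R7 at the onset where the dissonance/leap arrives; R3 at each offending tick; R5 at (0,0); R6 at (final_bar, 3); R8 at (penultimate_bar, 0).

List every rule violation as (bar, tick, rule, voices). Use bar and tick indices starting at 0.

bar 0: v0=D3 v1=D4 downbeat P8
bar 1: v0=E3 v1=E4 downbeat P8
bar 2: v0=C3 v1=A3 downbeat M6
bar 3: v0=B2 v1=G3 downbeat m6
bar 4: v0=G2 v1=B2 downbeat M3
bar 5: v0=A2 v1=A3 downbeat P8
bar 6: v0=B2 v1=D3 downbeat m3
bar 7: v0=A2 v1=F3 downbeat m6
bar 8: v0=F2 v1=D3 downbeat M6
bar 9: v0=C3 v1=A3 downbeat M6
bar 10: v0=D3 v1=D4 downbeat P8
  -> R2 @ bar 1 tick 0 v(0, 1): D3/F3 m3 -> E3/E4 P8 similar
  -> R7 @ bar 1 tick 0 v(1,): F3->E4 leap 11st
  -> R4 @ bar 4 tick 3 v(0, 1): G2/C4 P4 untreated
  -> R4 @ bar 6 tick 3 v(0, 1): B2/C4 m2 untreated
  -> R2 @ bar 10 tick 0 v(0, 1): C3/A3 M6 -> D3/D4 P8 similar

(1, 0, R2, (0, 1))
(1, 0, R7, (1,))
(4, 3, R4, (0, 1))
(6, 3, R4, (0, 1))
(10, 0, R2, (0, 1))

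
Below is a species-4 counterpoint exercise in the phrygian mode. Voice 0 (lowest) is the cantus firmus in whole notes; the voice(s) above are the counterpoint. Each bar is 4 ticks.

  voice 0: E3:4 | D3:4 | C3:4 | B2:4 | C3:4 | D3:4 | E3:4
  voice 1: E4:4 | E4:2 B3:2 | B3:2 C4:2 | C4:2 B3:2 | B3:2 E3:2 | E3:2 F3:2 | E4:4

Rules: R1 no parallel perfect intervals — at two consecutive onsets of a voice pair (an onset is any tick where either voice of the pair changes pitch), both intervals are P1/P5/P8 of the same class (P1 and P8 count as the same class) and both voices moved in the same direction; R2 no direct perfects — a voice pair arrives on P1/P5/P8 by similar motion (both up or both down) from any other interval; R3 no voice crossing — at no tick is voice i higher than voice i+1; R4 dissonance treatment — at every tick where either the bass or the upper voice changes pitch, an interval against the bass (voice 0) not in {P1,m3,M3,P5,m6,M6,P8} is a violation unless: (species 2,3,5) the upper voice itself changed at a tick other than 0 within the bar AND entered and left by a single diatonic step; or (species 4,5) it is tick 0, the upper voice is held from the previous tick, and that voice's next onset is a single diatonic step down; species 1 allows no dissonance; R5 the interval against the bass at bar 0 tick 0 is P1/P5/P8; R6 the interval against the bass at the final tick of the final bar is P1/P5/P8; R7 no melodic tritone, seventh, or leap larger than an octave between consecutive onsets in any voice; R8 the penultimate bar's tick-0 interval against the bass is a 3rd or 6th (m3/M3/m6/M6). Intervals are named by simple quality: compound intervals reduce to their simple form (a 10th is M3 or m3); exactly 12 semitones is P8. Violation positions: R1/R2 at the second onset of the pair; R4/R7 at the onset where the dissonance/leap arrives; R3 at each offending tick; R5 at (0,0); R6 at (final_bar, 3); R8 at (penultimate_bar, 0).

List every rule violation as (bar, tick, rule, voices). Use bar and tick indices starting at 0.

bar 0: v0=E3 v1=E4 downbeat P8
bar 1: v0=D3 v1=E4 downbeat M2
bar 2: v0=C3 v1=B3 downbeat M7
bar 3: v0=B2 v1=C4 downbeat m2
bar 4: v0=C3 v1=B3 downbeat M7
bar 5: v0=D3 v1=E3 downbeat M2
bar 6: v0=E3 v1=E4 downbeat P8
  -> R4 @ bar 1 tick 0 v(0, 1): D3/E4 M2 untreated
  -> R4 @ bar 2 tick 0 v(0, 1): C3/B3 M7 untreated
  -> R4 @ bar 4 tick 0 v(0, 1): C3/B3 M7 untreated
  -> R4 @ bar 5 tick 0 v(0, 1): D3/E3 M2 untreated
  -> R8 @ bar 5 tick 0 v(0, 1): penult M2 not 3rd/6th
  -> R2 @ bar 6 tick 0 v(0, 1): D3/F3 m3 -> E3/E4 P8 similar
  -> R7 @ bar 6 tick 0 v(1,): F3->E4 leap 11st

(1, 0, R4, (0, 1))
(2, 0, R4, (0, 1))
(4, 0, R4, (0, 1))
(5, 0, R4, (0, 1))
(5, 0, R8, (0, 1))
(6, 0, R2, (0, 1))
(6, 0, R7, (1,))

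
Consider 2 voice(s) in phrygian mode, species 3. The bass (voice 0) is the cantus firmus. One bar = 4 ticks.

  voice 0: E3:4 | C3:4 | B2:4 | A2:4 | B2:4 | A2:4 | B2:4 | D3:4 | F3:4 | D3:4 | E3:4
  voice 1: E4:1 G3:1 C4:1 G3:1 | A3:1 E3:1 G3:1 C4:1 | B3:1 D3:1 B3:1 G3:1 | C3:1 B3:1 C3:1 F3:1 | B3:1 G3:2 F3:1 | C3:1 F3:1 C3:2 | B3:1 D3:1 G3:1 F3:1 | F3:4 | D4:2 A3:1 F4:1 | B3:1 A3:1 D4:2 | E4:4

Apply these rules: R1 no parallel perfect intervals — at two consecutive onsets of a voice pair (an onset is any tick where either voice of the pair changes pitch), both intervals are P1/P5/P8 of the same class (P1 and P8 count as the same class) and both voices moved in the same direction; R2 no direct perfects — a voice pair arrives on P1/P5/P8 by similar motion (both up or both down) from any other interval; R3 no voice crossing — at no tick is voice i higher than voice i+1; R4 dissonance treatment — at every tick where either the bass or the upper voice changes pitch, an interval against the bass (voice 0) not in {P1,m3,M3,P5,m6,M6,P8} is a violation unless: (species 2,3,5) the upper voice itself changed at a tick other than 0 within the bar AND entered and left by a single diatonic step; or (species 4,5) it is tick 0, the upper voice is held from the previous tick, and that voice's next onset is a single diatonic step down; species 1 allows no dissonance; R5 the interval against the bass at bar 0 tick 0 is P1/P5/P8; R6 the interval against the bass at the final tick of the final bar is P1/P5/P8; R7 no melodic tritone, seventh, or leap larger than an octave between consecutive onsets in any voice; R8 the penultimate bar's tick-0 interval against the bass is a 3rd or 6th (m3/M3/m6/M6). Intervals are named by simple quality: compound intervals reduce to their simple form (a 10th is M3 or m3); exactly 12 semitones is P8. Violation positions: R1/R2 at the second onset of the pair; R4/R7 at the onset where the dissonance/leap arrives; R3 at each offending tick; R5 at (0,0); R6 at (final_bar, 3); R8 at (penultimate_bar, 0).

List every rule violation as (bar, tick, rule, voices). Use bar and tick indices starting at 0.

(2, 0, R1, (0, 1))
(3, 1, R4, (0, 1))
(3, 1, R7, (1,))
(3, 2, R7, (1,))
(4, 0, R2, (0, 1))
(4, 0, R7, (1,))
(4, 3, R4, (0, 1))
(6, 0, R2, (0, 1))
(6, 0, R7, (1,))
(6, 3, R4, (0, 1))
(9, 0, R7, (1,))
(10, 0, R1, (0, 1))

bar 0: v0=E3 v1=E4 downbeat P8
bar 1: v0=C3 v1=A3 downbeat M6
bar 2: v0=B2 v1=B3 downbeat P8
bar 3: v0=A2 v1=C3 downbeat m3
bar 4: v0=B2 v1=B3 downbeat P8
bar 5: v0=A2 v1=C3 downbeat m3
bar 6: v0=B2 v1=B3 downbeat P8
bar 7: v0=D3 v1=F3 downbeat m3
bar 8: v0=F3 v1=D4 downbeat M6
bar 9: v0=D3 v1=B3 downbeat M6
bar 10: v0=E3 v1=E4 downbeat P8
  -> R1 @ bar 2 tick 0 v(0, 1): C3/C4 P8 -> B2/B3 P8 similar
  -> R4 @ bar 3 tick 1 v(0, 1): A2/B3 M2 untreated
  -> R7 @ bar 3 tick 1 v(1,): C3->B3 leap 11st
  -> R7 @ bar 3 tick 2 v(1,): B3->C3 leap 11st
  -> R2 @ bar 4 tick 0 v(0, 1): A2/F3 m6 -> B2/B3 P8 similar
  -> R7 @ bar 4 tick 0 v(1,): F3->B3 leap 6st
  -> R4 @ bar 4 tick 3 v(0, 1): B2/F3 TT untreated
  -> R2 @ bar 6 tick 0 v(0, 1): A2/C3 m3 -> B2/B3 P8 similar
  -> R7 @ bar 6 tick 0 v(1,): C3->B3 leap 11st
  -> R4 @ bar 6 tick 3 v(0, 1): B2/F3 TT untreated
  -> R7 @ bar 9 tick 0 v(1,): F4->B3 leap 6st
  -> R1 @ bar 10 tick 0 v(0, 1): D3/D4 P8 -> E3/E4 P8 similar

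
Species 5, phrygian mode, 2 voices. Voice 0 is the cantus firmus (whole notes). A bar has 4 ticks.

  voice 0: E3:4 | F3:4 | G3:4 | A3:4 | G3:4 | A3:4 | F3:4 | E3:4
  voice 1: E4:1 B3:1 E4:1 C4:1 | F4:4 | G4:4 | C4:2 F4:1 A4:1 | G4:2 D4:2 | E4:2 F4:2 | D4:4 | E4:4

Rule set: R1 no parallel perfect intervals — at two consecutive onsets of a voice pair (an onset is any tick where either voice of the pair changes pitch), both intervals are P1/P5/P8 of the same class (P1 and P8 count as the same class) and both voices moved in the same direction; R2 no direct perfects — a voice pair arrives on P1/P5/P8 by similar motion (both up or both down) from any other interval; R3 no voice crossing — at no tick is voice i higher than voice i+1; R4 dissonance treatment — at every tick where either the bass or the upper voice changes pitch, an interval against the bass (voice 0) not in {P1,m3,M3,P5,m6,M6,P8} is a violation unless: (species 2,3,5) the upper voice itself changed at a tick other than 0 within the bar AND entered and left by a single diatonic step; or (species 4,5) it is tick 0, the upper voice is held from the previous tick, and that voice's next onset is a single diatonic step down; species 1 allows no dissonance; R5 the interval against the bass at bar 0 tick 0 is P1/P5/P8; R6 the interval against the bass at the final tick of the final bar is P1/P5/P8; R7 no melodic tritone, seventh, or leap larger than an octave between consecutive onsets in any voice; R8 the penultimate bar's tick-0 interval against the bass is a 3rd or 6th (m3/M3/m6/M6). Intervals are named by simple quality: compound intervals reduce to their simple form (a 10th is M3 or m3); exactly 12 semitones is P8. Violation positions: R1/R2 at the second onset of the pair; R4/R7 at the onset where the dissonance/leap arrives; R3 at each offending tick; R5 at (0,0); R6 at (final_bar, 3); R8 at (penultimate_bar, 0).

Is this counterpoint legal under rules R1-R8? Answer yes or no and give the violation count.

No (4 violations)

bar 0: v0=E3 v1=E4 (P8)
bar 1: v0=F3 v1=F4 (P8)
bar 2: v0=G3 v1=G4 (P8)
bar 3: v0=A3 v1=C4 (m3)
bar 4: v0=G3 v1=G4 (P8)
bar 5: v0=A3 v1=E4 (P5)
bar 6: v0=F3 v1=D4 (M6)
bar 7: v0=E3 v1=E4 (P8)
  R2 @ bar1.0: E3/C4 m6 -> F3/F4 P8 similar
  R1 @ bar2.0: F3/F4 P8 -> G3/G4 P8 similar
  R1 @ bar4.0: A3/A4 P8 -> G3/G4 P8 similar
  R1 @ bar5.0: G3/D4 P5 -> A3/E4 P5 similar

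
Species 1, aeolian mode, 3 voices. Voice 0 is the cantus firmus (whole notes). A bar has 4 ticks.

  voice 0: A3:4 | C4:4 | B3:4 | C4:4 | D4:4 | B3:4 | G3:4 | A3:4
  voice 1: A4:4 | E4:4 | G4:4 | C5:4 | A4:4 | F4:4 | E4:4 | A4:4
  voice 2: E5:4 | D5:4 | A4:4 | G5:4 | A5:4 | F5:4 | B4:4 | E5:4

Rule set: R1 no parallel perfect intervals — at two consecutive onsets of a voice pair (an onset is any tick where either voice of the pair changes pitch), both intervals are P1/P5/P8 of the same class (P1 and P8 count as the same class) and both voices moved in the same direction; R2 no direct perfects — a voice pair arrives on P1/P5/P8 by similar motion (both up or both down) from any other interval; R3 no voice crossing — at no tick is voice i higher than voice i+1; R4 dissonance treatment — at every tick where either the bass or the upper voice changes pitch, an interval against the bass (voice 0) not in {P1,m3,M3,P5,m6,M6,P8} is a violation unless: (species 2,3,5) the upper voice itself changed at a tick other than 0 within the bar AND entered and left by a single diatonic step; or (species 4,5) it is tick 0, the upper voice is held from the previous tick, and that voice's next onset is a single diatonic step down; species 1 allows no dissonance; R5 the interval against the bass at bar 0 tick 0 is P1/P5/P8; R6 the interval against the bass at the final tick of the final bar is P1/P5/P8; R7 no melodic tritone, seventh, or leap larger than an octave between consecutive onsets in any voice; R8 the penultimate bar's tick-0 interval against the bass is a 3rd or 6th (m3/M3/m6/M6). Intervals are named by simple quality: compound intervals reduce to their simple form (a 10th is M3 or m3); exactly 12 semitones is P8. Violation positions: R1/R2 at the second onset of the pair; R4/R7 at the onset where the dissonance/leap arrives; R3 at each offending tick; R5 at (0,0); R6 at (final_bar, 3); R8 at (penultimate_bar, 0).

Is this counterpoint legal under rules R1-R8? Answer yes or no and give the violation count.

bar 0: v0=A3 v1=A4 v2=E5 (P5)
bar 1: v0=C4 v1=E4 v2=D5 (M2)
bar 2: v0=B3 v1=G4 v2=A4 (m7)
bar 3: v0=C4 v1=C5 v2=G5 (P5)
bar 4: v0=D4 v1=A4 v2=A5 (P5)
bar 5: v0=B3 v1=F4 v2=F5 (TT)
bar 6: v0=G3 v1=E4 v2=B4 (M3)
bar 7: v0=A3 v1=A4 v2=E5 (P5)
  R4 @ bar1.0: C4/D5 M2 untreated
  R4 @ bar2.0: B3/A4 m7 untreated
  R2 @ bar3.0: B3/G4 m6 -> C4/C5 P8 similar
  R2 @ bar3.0: B3/A4 m7 -> C4/G5 P5 similar
  R2 @ bar3.0: G4/A4 M2 -> C5/G5 P5 similar
  R7 @ bar3.0: A4->G5 leap 10st
  R1 @ bar4.0: C4/G5 P5 -> D4/A5 P5 similar
  R1 @ bar5.0: A4/A5 P8 -> F4/F5 P8 similar
  R4 @ bar5.0: B3/F4 TT untreated
  R4 @ bar5.0: B3/F5 TT untreated
  R2 @ bar6.0: F4/F5 P8 -> E4/B4 P5 similar
  R7 @ bar6.0: F5->B4 leap 6st
  R1 @ bar7.0: E4/B4 P5 -> A4/E5 P5 similar
  R2 @ bar7.0: G3/E4 M6 -> A3/A4 P8 similar
  R2 @ bar7.0: G3/B4 M3 -> A3/E5 P5 similar

No (15 violations)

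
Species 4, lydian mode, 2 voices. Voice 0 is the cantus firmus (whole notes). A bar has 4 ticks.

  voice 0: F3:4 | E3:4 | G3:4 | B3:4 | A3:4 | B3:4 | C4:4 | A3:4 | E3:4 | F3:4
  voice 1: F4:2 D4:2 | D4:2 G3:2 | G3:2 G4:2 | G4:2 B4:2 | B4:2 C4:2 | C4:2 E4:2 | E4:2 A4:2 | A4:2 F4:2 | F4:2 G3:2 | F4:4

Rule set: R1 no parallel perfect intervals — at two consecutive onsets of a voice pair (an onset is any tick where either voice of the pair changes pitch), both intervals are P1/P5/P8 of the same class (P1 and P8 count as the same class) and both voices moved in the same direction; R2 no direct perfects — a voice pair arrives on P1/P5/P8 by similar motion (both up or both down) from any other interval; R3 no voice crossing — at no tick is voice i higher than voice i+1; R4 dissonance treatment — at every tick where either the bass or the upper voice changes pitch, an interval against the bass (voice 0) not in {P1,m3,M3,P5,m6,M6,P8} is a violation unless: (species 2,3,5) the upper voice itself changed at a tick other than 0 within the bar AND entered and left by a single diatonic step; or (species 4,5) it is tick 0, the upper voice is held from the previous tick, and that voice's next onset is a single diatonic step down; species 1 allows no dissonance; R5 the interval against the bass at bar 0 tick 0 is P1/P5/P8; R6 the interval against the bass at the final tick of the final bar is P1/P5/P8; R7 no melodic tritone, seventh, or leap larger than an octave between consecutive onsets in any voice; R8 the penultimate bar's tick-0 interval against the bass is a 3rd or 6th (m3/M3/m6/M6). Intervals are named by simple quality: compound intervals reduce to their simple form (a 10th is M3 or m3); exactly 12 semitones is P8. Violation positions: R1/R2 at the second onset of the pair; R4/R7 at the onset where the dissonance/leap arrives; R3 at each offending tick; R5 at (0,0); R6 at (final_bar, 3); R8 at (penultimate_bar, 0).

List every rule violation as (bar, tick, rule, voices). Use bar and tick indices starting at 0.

(1, 0, R4, (0, 1))
(4, 0, R4, (0, 1))
(4, 2, R7, (1,))
(5, 0, R4, (0, 1))
(5, 2, R4, (0, 1))
(8, 0, R4, (0, 1))
(8, 0, R8, (0, 1))
(8, 2, R7, (1,))
(9, 0, R2, (0, 1))
(9, 0, R7, (1,))

bar 0: v0=F3 v1=F4 downbeat P8
bar 1: v0=E3 v1=D4 downbeat m7
bar 2: v0=G3 v1=G3 downbeat P1
bar 3: v0=B3 v1=G4 downbeat m6
bar 4: v0=A3 v1=B4 downbeat M2
bar 5: v0=B3 v1=C4 downbeat m2
bar 6: v0=C4 v1=E4 downbeat M3
bar 7: v0=A3 v1=A4 downbeat P8
bar 8: v0=E3 v1=F4 downbeat m2
bar 9: v0=F3 v1=F4 downbeat P8
  -> R4 @ bar 1 tick 0 v(0, 1): E3/D4 m7 untreated
  -> R4 @ bar 4 tick 0 v(0, 1): A3/B4 M2 untreated
  -> R7 @ bar 4 tick 2 v(1,): B4->C4 leap 11st
  -> R4 @ bar 5 tick 0 v(0, 1): B3/C4 m2 untreated
  -> R4 @ bar 5 tick 2 v(0, 1): B3/E4 P4 untreated
  -> R4 @ bar 8 tick 0 v(0, 1): E3/F4 m2 untreated
  -> R8 @ bar 8 tick 0 v(0, 1): penult m2 not 3rd/6th
  -> R7 @ bar 8 tick 2 v(1,): F4->G3 leap 10st
  -> R2 @ bar 9 tick 0 v(0, 1): E3/G3 m3 -> F3/F4 P8 similar
  -> R7 @ bar 9 tick 0 v(1,): G3->F4 leap 10st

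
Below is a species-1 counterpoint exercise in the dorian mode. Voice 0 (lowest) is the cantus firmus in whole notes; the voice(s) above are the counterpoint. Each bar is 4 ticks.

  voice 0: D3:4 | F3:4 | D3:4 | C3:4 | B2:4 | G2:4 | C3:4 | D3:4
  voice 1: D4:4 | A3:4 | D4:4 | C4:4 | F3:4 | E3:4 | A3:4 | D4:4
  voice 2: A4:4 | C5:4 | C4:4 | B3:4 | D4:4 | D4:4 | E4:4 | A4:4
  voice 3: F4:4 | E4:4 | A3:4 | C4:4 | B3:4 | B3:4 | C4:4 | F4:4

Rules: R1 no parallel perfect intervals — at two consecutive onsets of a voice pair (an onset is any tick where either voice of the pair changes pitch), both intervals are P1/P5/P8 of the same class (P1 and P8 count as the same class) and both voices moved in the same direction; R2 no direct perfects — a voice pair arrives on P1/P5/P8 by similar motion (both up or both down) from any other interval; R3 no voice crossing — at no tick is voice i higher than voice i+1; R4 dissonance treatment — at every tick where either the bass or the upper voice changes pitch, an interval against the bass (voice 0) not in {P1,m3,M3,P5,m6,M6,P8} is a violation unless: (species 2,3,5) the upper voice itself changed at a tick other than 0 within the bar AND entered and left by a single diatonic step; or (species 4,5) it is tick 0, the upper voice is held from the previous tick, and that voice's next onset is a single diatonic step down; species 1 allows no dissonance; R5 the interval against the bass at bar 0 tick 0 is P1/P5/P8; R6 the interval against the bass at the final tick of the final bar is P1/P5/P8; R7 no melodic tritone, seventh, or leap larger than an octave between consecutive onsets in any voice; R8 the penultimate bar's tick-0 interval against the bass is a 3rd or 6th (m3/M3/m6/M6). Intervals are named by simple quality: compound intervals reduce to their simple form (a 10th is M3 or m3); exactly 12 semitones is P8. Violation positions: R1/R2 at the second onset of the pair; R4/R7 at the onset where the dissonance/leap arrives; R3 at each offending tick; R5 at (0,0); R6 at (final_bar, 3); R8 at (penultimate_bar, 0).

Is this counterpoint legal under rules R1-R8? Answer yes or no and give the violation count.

bar 0: v0=D3 v1=D4 v2=A4 v3=F4 (m3)
bar 1: v0=F3 v1=A3 v2=C5 v3=E4 (M7)
bar 2: v0=D3 v1=D4 v2=C4 v3=A3 (P5)
bar 3: v0=C3 v1=C4 v2=B3 v3=C4 (P8)
bar 4: v0=B2 v1=F3 v2=D4 v3=B3 (P8)
bar 5: v0=G2 v1=E3 v2=D4 v3=B3 (M3)
bar 6: v0=C3 v1=A3 v2=E4 v3=C4 (P8)
bar 7: v0=D3 v1=D4 v2=A4 v3=F4 (m3)
  R3 @ bar0.0: A4 above F4
  R5 @ bar0.0: opens on m3
  R3 @ bar0.1: A4 above F4
  R3 @ bar0.2: A4 above F4
  R3 @ bar0.3: A4 above F4
  R1 @ bar1.0: D3/A4 P5 -> F3/C5 P5 similar
  R2 @ bar1.0: D4/F4 m3 -> A3/E4 P5 similar
  R3 @ bar1.0: C5 above E4
  R4 @ bar1.0: F3/E4 M7 untreated
  R3 @ bar1.1: C5 above E4
  R3 @ bar1.2: C5 above E4
  R3 @ bar1.3: C5 above E4
  R2 @ bar2.0: F3/E4 M7 -> D3/A3 P5 similar
  R3 @ bar2.0: D4 above C4
  R3 @ bar2.0: C4 above A3
  R4 @ bar2.0: D3/C4 m7 untreated
  R3 @ bar2.1: D4 above C4
  R3 @ bar2.1: C4 above A3
  R3 @ bar2.2: D4 above C4
  R3 @ bar2.2: C4 above A3
  R3 @ bar2.3: D4 above C4
  R3 @ bar2.3: C4 above A3
  R1 @ bar3.0: D3/D4 P8 -> C3/C4 P8 similar
  R3 @ bar3.0: C4 above B3
  R4 @ bar3.0: C3/B3 M7 untreated
  R3 @ bar3.1: C4 above B3
  R3 @ bar3.2: C4 above B3
  R3 @ bar3.3: C4 above B3
  R1 @ bar4.0: C3/C4 P8 -> B2/B3 P8 similar
  R3 @ bar4.0: D4 above B3
  R4 @ bar4.0: B2/F3 TT untreated
  R3 @ bar4.1: D4 above B3
  R3 @ bar4.2: D4 above B3
  R3 @ bar4.3: D4 above B3
  R3 @ bar5.0: D4 above B3
  R3 @ bar5.1: D4 above B3
  R3 @ bar5.2: D4 above B3
  R3 @ bar5.3: D4 above B3
  R2 @ bar6.0: G2/B3 M3 -> C3/C4 P8 similar
  R2 @ bar6.0: E3/D4 m7 -> A3/E4 P5 similar
  R3 @ bar6.0: E4 above C4
  R8 @ bar6.0: penult P8 not 3rd/6th
  R3 @ bar6.1: E4 above C4
  R3 @ bar6.2: E4 above C4
  R3 @ bar6.3: E4 above C4
  R1 @ bar7.0: A3/E4 P5 -> D4/A4 P5 similar
  R2 @ bar7.0: C3/A3 M6 -> D3/D4 P8 similar
  R2 @ bar7.0: C3/E4 M3 -> D3/A4 P5 similar
  R3 @ bar7.0: A4 above F4
  R3 @ bar7.1: A4 above F4
  R3 @ bar7.2: A4 above F4
  R3 @ bar7.3: A4 above F4
  R6 @ bar7.3: closes on m3

No (53 violations)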